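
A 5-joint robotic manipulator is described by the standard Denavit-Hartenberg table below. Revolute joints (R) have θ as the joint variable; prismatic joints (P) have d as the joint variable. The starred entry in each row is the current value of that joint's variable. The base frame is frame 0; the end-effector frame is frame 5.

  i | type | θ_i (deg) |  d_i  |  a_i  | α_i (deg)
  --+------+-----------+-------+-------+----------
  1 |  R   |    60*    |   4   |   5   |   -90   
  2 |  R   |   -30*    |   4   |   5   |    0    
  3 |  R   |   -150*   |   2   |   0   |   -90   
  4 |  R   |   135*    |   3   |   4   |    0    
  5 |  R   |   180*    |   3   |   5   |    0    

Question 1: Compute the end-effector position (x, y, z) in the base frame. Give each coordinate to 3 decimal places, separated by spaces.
-1.497 10.821 12.500

after link 1: o_1 = (2.5000, 4.3301, 4.0000)
after link 2: o_2 = (1.2010, 10.0801, 6.5000)
after link 3: o_3 = (-0.5311, 11.0801, 6.5000)
after link 4: o_4 = (3.3326, 12.1154, 9.5000)
after link 5: o_5 = (-1.4970, 10.8213, 12.5000)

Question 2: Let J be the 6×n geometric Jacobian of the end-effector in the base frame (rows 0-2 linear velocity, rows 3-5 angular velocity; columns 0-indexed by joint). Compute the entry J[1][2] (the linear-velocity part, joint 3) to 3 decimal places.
5.196

axis z_2 = (-0.8660,0.5000,0.0000); lever o_n−o_2 = (-2.6980,0.7412,6.0000)
cross product → J_v[:, 2] = (3.0000,5.1962,0.7071)
J_ω[:, 2] = z_2
entry J[1][2] = 5.1962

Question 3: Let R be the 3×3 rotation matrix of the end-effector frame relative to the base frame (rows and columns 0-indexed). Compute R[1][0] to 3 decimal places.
End-effector x-axis (col 0 of R) = (-0.9659,-0.2588,0.0000)
R[1][0] = -0.2588

-0.259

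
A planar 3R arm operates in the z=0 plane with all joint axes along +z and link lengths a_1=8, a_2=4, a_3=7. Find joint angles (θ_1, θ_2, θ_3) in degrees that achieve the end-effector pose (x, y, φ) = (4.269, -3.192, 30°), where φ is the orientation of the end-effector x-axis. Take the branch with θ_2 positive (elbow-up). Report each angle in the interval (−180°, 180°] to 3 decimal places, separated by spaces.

-135.000 120.002 44.999

wrist centre = target − a_3·(cos φ, sin φ) = (-1.7932, -6.6920)
cos θ_2 = (47.9984−8²−4²)/(2·8·4) = -0.5000; θ_2 = 120.0017° (elbow-up)
β = atan2(-6.6920,-1.7932) = -105.0005°; ψ = atan2(3.4640,5.9999) = 30.0000°
θ_1 = β − ψ = -135.0005°
θ_3 = φ − θ_1 − θ_2 = 44.9988° (wrapped to (-180°,180°])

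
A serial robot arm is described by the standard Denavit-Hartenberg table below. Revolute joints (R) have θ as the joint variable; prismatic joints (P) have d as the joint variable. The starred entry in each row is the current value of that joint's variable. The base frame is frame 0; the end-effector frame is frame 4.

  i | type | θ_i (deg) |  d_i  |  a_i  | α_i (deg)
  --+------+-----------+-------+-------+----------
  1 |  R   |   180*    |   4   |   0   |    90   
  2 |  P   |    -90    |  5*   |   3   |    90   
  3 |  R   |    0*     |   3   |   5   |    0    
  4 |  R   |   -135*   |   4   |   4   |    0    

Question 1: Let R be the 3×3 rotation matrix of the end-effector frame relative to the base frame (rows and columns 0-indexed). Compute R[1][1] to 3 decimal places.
-0.707

End-effector y-axis (col 1 of R) = (-0.0000,-0.7071,-0.7071)
R[1][1] = -0.7071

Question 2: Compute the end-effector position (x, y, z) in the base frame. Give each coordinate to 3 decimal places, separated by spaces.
after link 1: o_1 = (0.0000, 0.0000, 4.0000)
after link 2: o_2 = (0.0000, 5.0000, 1.0000)
after link 3: o_3 = (3.0000, 5.0000, -4.0000)
after link 4: o_4 = (7.0000, 2.1716, -1.1716)

7.000 2.172 -1.172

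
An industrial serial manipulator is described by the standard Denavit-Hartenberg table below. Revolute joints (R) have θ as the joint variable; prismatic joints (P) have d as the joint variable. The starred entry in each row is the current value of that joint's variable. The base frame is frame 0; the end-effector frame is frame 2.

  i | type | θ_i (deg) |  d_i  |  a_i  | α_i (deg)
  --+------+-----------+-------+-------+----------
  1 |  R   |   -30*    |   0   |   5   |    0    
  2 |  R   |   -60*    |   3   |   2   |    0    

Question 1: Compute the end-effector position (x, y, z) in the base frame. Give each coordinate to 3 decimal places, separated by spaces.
4.330 -4.500 3.000

after link 1: o_1 = (4.3301, -2.5000, 0.0000)
after link 2: o_2 = (4.3301, -4.5000, 3.0000)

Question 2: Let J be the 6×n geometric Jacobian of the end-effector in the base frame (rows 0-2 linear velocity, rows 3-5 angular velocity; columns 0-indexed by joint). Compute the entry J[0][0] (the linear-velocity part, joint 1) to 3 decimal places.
4.500

axis z_0 = ẑ; lever o_n−o_0 = (4.3301,-4.5000,3.0000)
cross product → J_v[:, 0] = (4.5000,4.3301,-0.0000)
J_ω[:, 0] = z_0
entry J[0][0] = 4.5000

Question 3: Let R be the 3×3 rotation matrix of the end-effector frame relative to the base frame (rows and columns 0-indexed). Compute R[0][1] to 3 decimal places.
1.000

End-effector y-axis (col 1 of R) = (1.0000,0.0000,0.0000)
R[0][1] = 1.0000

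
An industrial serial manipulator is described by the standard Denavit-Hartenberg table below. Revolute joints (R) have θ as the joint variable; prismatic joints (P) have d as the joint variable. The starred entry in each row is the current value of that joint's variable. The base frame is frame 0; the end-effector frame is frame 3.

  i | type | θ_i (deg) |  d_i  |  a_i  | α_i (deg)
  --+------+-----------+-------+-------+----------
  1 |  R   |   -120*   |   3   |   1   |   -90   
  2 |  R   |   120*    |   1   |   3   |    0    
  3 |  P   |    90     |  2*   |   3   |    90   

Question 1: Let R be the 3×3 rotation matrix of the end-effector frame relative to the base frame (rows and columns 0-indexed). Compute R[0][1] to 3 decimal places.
0.866

End-effector y-axis (col 1 of R) = (0.8660,-0.5000,0.0000)
R[0][1] = 0.8660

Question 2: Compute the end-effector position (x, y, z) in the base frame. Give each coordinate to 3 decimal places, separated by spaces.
after link 1: o_1 = (-0.5000, -0.8660, 3.0000)
after link 2: o_2 = (1.1160, -0.0670, 0.4019)
after link 3: o_3 = (4.1471, 1.1830, 1.9019)

4.147 1.183 1.902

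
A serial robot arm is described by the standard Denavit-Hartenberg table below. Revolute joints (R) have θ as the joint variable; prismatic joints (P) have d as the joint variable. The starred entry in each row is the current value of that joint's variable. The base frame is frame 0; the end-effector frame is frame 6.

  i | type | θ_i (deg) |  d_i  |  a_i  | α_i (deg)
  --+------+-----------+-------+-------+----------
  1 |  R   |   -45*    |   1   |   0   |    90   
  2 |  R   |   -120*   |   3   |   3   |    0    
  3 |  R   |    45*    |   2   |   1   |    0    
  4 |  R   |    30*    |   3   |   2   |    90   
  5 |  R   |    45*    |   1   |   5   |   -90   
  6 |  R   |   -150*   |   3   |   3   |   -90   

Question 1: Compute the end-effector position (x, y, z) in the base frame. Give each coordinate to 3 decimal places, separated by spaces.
-9.697 -7.019 -5.447

after link 1: o_1 = (0.0000, 0.0000, 1.0000)
after link 2: o_2 = (-3.1820, -1.0607, -1.5981)
after link 3: o_3 = (-4.4132, -2.6579, -2.5640)
after link 4: o_4 = (-5.5345, -5.7792, -3.9782)
after link 5: o_5 = (-6.7667, -9.5470, -7.1853)
after link 6: o_6 = (-9.6969, -7.0187, -5.4469)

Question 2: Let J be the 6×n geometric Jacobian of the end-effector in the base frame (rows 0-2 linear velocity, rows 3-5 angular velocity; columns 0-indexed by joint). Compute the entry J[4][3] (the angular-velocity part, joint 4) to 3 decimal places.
axis z_3 = (-0.7071,-0.7071,0.0000); lever o_n−o_3 = (-5.2837,-4.3608,-2.8829)
cross product → J_v[:, 3] = (2.0385,-2.0385,-0.6526)
J_ω[:, 3] = z_3
entry J[4][3] = -0.7071

-0.707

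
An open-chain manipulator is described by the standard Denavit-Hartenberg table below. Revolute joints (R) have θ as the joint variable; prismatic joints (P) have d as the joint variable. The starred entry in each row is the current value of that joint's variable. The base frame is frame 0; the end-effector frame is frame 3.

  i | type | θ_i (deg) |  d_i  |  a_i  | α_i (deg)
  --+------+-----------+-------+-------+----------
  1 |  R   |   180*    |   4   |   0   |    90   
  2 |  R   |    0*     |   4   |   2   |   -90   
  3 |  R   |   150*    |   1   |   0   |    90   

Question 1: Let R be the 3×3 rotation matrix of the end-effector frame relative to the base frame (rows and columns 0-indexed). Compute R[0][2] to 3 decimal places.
End-effector z-axis (col 2 of R) = (-0.5000,-0.8660,0.0000)
R[0][2] = -0.5000

-0.500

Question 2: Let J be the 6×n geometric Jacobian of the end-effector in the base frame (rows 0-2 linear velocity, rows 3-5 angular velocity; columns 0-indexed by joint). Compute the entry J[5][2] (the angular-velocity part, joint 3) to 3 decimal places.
axis z_2 = (0.0000,0.0000,1.0000); lever o_n−o_2 = (0.0000,0.0000,1.0000)
cross product → J_v[:, 2] = (0.0000,0.0000,0.0000)
J_ω[:, 2] = z_2
entry J[5][2] = 1.0000

1.000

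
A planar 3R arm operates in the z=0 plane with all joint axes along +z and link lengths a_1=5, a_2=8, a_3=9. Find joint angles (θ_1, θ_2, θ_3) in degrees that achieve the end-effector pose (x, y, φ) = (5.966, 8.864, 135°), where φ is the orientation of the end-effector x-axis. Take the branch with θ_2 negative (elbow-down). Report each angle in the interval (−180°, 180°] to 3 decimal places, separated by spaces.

wrist centre = target − a_3·(cos φ, sin φ) = (12.3300, 2.5000)
cos θ_2 = (158.2781−5²−8²)/(2·5·8) = 0.8660; θ_2 = -30.0056° (elbow-down)
β = atan2(2.5000,12.3300) = 11.4620°; ψ = atan2(-4.0007,11.9278) = -18.5418°
θ_1 = β − ψ = 30.0038°
θ_3 = φ − θ_1 − θ_2 = 135.0018° (wrapped to (-180°,180°])

30.004 -30.006 135.002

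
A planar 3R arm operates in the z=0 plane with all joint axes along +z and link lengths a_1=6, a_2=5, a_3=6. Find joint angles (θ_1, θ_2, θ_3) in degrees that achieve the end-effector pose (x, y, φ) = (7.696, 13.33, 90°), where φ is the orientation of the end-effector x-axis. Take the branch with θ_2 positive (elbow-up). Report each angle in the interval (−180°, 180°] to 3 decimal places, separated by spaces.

29.996 30.008 29.996

wrist centre = target − a_3·(cos φ, sin φ) = (7.6960, 7.3300)
cos θ_2 = (112.9573−6²−5²)/(2·6·5) = 0.8660; θ_2 = 30.0080° (elbow-up)
β = atan2(7.3300,7.6960) = 43.6047°; ψ = atan2(2.5006,10.3298) = 13.6082°
θ_1 = β − ψ = 29.9964°
θ_3 = φ − θ_1 − θ_2 = 29.9955° (wrapped to (-180°,180°])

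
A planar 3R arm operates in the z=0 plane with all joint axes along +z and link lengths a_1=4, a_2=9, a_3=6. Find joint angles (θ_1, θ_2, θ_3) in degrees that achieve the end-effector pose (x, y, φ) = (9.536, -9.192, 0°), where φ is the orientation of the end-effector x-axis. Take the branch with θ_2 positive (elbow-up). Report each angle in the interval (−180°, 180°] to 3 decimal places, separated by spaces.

wrist centre = target − a_3·(cos φ, sin φ) = (3.5360, -9.1920)
cos θ_2 = (96.9962−4²−9²)/(2·4·9) = -0.0001; θ_2 = 90.0031° (elbow-up)
β = atan2(-9.1920,3.5360) = -68.9591°; ψ = atan2(9.0000,3.9995) = 66.0401°
θ_1 = β − ψ = -134.9992°
θ_3 = φ − θ_1 − θ_2 = 44.9962° (wrapped to (-180°,180°])

-134.999 90.003 44.996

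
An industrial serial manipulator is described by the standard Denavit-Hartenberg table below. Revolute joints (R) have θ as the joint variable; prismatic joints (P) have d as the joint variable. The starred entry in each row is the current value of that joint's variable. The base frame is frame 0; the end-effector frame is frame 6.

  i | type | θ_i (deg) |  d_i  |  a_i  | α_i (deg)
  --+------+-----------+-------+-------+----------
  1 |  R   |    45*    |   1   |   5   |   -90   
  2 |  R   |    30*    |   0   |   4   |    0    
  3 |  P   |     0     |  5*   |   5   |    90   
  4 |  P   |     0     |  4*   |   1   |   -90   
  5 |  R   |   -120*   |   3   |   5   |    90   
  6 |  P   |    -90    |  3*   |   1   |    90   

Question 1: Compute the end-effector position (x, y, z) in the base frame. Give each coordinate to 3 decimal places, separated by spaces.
after link 1: o_1 = (3.5355, 3.5355, 1.0000)
after link 2: o_2 = (5.9850, 5.9850, -1.0000)
after link 3: o_3 = (5.5114, 12.5824, -3.5000)
after link 4: o_4 = (7.5379, 14.6090, -0.5359)
after link 5: o_5 = (5.4166, 16.7303, 4.4641)
after link 6: o_6 = (4.0024, 13.9019, 4.4641)

4.002 13.902 4.464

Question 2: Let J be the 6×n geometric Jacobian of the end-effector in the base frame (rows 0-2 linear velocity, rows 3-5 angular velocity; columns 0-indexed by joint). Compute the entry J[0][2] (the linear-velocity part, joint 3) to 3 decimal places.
prismatic axis z_2 = (-0.7071,0.7071,0.0000)
J_v[:, 2] = z_2; J_ω[:, 2] = (0,0,0)
entry J[0][2] = -0.7071

-0.707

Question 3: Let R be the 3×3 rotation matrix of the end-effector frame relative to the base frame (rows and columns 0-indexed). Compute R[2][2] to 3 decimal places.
End-effector z-axis (col 2 of R) = (-0.0000,-0.0000,-1.0000)
R[2][2] = -1.0000

-1.000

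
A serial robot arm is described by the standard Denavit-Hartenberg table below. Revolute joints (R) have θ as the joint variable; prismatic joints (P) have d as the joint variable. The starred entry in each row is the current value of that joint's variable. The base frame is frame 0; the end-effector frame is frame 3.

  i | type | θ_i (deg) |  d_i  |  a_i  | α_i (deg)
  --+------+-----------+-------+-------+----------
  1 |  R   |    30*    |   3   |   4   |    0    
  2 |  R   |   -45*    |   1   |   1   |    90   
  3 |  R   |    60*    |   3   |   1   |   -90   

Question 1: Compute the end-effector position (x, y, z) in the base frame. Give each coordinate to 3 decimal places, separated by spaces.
4.137 -1.286 4.866

after link 1: o_1 = (3.4641, 2.0000, 3.0000)
after link 2: o_2 = (4.4300, 1.7412, 4.0000)
after link 3: o_3 = (4.1365, -1.2860, 4.8660)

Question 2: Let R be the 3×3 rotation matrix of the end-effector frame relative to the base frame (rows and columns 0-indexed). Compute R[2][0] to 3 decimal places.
0.866

End-effector x-axis (col 0 of R) = (0.4830,-0.1294,0.8660)
R[2][0] = 0.8660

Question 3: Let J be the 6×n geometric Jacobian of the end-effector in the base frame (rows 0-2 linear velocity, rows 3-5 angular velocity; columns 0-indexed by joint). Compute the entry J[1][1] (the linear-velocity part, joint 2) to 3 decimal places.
axis z_1 = (0.0000,0.0000,1.0000); lever o_n−o_1 = (0.6724,-3.2860,1.8660)
cross product → J_v[:, 1] = (3.2860,0.6724,-0.0000)
J_ω[:, 1] = z_1
entry J[1][1] = 0.6724

0.672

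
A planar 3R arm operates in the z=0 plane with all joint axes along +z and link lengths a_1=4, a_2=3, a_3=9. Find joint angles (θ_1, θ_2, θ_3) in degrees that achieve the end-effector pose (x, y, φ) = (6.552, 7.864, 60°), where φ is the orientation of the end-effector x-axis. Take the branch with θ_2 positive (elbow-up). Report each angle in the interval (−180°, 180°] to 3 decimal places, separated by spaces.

-44.989 149.999 -45.011

wrist centre = target − a_3·(cos φ, sin φ) = (2.0520, 0.0698)
cos θ_2 = (4.2156−4²−3²)/(2·4·3) = -0.8660; θ_2 = 149.9991° (elbow-up)
β = atan2(0.0698,2.0520) = 1.9474°; ψ = atan2(1.5000,1.4019) = 46.9360°
θ_1 = β − ψ = -44.9886°
θ_3 = φ − θ_1 − θ_2 = -45.0106° (wrapped to (-180°,180°])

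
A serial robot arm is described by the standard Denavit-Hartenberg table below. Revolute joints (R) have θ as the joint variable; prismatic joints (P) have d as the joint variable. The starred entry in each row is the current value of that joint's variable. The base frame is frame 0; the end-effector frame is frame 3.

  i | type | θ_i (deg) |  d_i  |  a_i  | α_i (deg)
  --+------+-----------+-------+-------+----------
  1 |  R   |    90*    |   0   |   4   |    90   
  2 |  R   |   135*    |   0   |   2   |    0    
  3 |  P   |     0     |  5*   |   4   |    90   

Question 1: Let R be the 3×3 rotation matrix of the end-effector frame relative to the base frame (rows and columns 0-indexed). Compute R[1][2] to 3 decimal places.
End-effector z-axis (col 2 of R) = (0.0000,0.7071,0.7071)
R[1][2] = 0.7071

0.707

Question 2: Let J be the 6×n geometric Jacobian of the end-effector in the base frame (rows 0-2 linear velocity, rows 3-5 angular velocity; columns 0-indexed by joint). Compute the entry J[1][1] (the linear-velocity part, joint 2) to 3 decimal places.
axis z_1 = (1.0000,-0.0000,0.0000); lever o_n−o_1 = (5.0000,-4.2426,4.2426)
cross product → J_v[:, 1] = (-0.0000,-4.2426,-4.2426)
J_ω[:, 1] = z_1
entry J[1][1] = -4.2426

-4.243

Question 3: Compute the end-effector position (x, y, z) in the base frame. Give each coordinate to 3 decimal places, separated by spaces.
5.000 -0.243 4.243

after link 1: o_1 = (0.0000, 4.0000, 0.0000)
after link 2: o_2 = (0.0000, 2.5858, 1.4142)
after link 3: o_3 = (5.0000, -0.2426, 4.2426)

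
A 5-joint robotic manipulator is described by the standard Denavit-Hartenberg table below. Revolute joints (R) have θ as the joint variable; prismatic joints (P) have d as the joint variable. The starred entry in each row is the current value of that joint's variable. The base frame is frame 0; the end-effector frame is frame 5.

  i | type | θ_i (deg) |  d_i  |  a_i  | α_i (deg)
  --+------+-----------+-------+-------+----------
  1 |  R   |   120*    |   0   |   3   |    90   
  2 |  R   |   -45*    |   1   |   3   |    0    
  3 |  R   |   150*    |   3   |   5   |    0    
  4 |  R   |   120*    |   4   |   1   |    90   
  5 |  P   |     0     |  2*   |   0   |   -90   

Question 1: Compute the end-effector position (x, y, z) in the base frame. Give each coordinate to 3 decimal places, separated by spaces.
6.075 5.477 3.415

after link 1: o_1 = (-1.5000, 2.5981, 0.0000)
after link 2: o_2 = (-1.6946, 4.9352, -2.1213)
after link 3: o_3 = (1.5505, 5.3145, 2.7083)
after link 4: o_4 = (5.3681, 6.7021, 2.0012)
after link 5: o_5 = (6.0753, 5.4774, 3.4154)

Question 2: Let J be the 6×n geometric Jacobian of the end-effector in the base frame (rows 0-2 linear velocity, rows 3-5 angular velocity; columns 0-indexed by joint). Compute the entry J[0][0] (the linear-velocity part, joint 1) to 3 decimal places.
-5.477

axis z_0 = ẑ; lever o_n−o_0 = (6.0753,5.4774,3.4154)
cross product → J_v[:, 0] = (-5.4774,6.0753,0.0000)
J_ω[:, 0] = z_0
entry J[0][0] = -5.4774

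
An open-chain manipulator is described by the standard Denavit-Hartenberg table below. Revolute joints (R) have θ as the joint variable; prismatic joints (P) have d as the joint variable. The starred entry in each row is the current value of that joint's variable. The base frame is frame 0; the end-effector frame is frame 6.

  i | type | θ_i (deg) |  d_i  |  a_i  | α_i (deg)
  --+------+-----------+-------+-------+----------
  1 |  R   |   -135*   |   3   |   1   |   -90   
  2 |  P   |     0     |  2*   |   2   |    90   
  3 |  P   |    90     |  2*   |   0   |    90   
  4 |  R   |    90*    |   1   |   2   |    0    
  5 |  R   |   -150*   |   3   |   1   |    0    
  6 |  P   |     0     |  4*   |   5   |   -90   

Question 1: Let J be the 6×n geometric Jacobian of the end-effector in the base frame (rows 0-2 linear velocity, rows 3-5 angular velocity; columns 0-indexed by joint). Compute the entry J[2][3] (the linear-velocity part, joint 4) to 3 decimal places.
3.000

axis z_3 = (-0.7071,-0.7071,0.0000); lever o_n−o_3 = (-3.5355,-7.7782,-3.1962)
cross product → J_v[:, 3] = (2.2600,-2.2600,3.0000)
J_ω[:, 3] = z_3
entry J[2][3] = 3.0000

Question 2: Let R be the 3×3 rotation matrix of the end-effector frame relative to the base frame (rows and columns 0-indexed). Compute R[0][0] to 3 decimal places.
End-effector x-axis (col 0 of R) = (0.3536,-0.3536,-0.8660)
R[0][0] = 0.3536

0.354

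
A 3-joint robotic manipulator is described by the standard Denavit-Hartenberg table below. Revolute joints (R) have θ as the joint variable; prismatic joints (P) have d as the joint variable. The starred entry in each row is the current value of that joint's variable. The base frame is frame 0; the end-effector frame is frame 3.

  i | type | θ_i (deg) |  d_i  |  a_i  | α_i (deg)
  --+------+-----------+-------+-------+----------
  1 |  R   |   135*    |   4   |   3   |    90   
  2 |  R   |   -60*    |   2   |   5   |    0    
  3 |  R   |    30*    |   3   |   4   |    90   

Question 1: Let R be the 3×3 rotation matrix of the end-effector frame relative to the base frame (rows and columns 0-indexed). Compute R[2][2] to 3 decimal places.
End-effector z-axis (col 2 of R) = (0.3536,-0.3536,-0.8660)
R[2][2] = -0.8660

-0.866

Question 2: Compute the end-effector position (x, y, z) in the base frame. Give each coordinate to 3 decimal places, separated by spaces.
after link 1: o_1 = (-2.1213, 2.1213, 4.0000)
after link 2: o_2 = (-2.4749, 5.3033, -0.3301)
after link 3: o_3 = (-2.8030, 9.8741, -2.3301)

-2.803 9.874 -2.330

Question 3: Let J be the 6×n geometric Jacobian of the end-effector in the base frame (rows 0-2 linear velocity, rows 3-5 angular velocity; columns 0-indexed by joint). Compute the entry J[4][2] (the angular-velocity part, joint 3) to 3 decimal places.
axis z_2 = (0.7071,0.7071,0.0000); lever o_n−o_2 = (-0.3282,4.5708,-2.0000)
cross product → J_v[:, 2] = (-1.4142,1.4142,3.4641)
J_ω[:, 2] = z_2
entry J[4][2] = 0.7071

0.707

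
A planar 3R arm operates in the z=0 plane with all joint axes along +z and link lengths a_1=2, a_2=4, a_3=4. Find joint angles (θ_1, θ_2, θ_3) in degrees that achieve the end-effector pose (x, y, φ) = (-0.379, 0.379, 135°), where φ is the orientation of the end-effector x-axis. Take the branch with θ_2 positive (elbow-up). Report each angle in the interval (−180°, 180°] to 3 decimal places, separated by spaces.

-135.003 120.003 150.000

wrist centre = target − a_3·(cos φ, sin φ) = (2.4494, -2.4494)
cos θ_2 = (11.9994−2²−4²)/(2·2·4) = -0.5000; θ_2 = 120.0025° (elbow-up)
β = atan2(-2.4494,2.4494) = -45.0000°; ψ = atan2(3.4640,-0.0002) = 90.0025°
θ_1 = β − ψ = -135.0025°
θ_3 = φ − θ_1 − θ_2 = 150.0000° (wrapped to (-180°,180°])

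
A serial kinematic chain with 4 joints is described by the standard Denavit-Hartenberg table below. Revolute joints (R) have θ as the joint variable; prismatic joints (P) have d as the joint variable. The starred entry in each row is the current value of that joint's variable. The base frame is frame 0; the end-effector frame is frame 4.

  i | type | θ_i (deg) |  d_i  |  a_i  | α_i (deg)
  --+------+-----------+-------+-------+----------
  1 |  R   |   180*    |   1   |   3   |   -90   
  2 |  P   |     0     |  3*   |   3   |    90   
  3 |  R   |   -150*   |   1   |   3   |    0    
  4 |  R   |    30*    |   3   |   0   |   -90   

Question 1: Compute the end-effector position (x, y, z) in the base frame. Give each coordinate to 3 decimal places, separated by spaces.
after link 1: o_1 = (-3.0000, 0.0000, 1.0000)
after link 2: o_2 = (-6.0000, -3.0000, 1.0000)
after link 3: o_3 = (-3.4019, -1.5000, 2.0000)
after link 4: o_4 = (-3.4019, -1.5000, 5.0000)

-3.402 -1.500 5.000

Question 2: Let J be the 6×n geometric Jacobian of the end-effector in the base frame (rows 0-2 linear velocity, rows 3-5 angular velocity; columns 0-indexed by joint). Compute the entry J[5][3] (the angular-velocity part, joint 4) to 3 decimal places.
axis z_3 = (0.0000,0.0000,1.0000); lever o_n−o_3 = (0.0000,0.0000,3.0000)
cross product → J_v[:, 3] = (0.0000,0.0000,0.0000)
J_ω[:, 3] = z_3
entry J[5][3] = 1.0000

1.000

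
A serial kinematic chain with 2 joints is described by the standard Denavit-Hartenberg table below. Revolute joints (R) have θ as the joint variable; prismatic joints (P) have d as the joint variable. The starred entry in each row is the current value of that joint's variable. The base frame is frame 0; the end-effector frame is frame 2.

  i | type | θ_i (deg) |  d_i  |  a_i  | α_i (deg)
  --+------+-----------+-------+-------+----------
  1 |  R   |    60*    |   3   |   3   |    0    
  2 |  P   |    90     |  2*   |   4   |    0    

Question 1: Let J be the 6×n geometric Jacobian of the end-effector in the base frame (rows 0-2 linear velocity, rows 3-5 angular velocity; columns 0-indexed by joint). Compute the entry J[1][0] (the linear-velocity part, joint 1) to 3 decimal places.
-1.964

axis z_0 = ẑ; lever o_n−o_0 = (-1.9641,4.5981,5.0000)
cross product → J_v[:, 0] = (-4.5981,-1.9641,0.0000)
J_ω[:, 0] = z_0
entry J[1][0] = -1.9641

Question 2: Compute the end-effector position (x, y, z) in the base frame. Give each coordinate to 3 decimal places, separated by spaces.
-1.964 4.598 5.000

after link 1: o_1 = (1.5000, 2.5981, 3.0000)
after link 2: o_2 = (-1.9641, 4.5981, 5.0000)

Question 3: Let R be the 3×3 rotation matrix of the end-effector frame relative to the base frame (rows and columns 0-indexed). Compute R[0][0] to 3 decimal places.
-0.866

End-effector x-axis (col 0 of R) = (-0.8660,0.5000,0.0000)
R[0][0] = -0.8660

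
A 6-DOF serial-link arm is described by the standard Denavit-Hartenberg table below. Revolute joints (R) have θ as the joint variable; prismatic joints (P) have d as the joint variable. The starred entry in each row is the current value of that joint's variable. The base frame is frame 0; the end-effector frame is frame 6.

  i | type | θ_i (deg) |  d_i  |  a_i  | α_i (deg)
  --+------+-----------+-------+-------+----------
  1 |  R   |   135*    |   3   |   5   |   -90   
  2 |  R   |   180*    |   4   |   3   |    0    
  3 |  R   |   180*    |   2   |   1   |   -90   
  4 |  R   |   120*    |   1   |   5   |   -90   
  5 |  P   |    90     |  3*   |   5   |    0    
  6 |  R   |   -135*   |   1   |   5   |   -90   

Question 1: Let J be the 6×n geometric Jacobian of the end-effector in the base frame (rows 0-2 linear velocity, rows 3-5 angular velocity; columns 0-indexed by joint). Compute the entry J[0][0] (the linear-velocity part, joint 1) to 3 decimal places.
3.776

axis z_0 = ẑ; lever o_n−o_0 = (2.9160,-3.7759,3.4645)
cross product → J_v[:, 0] = (3.7759,2.9160,-0.0000)
J_ω[:, 0] = z_0
entry J[0][0] = 3.7759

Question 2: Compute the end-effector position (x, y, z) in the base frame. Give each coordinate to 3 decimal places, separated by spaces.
after link 1: o_1 = (-3.5355, 3.5355, 3.0000)
after link 2: o_2 = (-4.2426, -1.4142, 3.0000)
after link 3: o_3 = (-6.3640, -2.1213, 3.0000)
after link 4: o_4 = (-1.5343, -0.8272, 2.0000)
after link 5: o_5 = (-0.7579, -3.7250, 7.0000)
after link 6: o_6 = (2.9160, -3.7759, 3.4645)

2.916 -3.776 3.464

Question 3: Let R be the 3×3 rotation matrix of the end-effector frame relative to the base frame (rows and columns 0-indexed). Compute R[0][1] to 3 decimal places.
-0.259

End-effector y-axis (col 1 of R) = (-0.2588,0.9659,0.0000)
R[0][1] = -0.2588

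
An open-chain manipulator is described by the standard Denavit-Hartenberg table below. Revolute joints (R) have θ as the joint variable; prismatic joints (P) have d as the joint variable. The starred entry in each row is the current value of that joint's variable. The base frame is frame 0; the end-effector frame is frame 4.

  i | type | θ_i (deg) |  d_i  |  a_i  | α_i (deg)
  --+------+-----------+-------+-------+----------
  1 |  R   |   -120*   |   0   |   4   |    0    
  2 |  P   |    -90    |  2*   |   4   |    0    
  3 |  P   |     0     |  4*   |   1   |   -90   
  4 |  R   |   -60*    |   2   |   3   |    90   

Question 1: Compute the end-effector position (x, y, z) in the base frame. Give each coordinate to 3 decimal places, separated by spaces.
-8.629 -1.946 8.598

after link 1: o_1 = (-2.0000, -3.4641, 0.0000)
after link 2: o_2 = (-5.4641, -1.4641, 2.0000)
after link 3: o_3 = (-6.3301, -0.9641, 6.0000)
after link 4: o_4 = (-8.6292, -1.9462, 8.5981)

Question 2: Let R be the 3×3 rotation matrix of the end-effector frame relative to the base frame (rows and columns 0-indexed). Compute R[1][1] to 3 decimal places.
-0.866

End-effector y-axis (col 1 of R) = (-0.5000,-0.8660,0.0000)
R[1][1] = -0.8660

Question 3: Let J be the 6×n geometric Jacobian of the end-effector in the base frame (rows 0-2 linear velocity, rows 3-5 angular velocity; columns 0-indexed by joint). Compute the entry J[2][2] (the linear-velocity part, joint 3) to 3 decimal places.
prismatic axis z_2 = (0.0000,0.0000,1.0000)
J_v[:, 2] = z_2; J_ω[:, 2] = (0,0,0)
entry J[2][2] = 1.0000

1.000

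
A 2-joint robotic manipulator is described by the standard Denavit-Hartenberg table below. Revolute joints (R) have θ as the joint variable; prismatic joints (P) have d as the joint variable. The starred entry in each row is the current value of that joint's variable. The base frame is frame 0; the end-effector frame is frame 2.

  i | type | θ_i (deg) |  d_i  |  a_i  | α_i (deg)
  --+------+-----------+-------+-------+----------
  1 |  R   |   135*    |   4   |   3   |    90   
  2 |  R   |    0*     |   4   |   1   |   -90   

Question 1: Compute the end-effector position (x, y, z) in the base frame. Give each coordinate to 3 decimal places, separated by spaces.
0.000 5.657 4.000

after link 1: o_1 = (-2.1213, 2.1213, 4.0000)
after link 2: o_2 = (0.0000, 5.6569, 4.0000)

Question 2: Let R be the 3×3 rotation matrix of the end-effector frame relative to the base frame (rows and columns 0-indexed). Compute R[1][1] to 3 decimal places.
End-effector y-axis (col 1 of R) = (-0.7071,-0.7071,0.0000)
R[1][1] = -0.7071

-0.707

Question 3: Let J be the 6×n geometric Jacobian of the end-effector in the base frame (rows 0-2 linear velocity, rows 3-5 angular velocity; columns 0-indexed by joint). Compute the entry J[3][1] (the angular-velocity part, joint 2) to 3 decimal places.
0.707

axis z_1 = (0.7071,0.7071,0.0000); lever o_n−o_1 = (2.1213,3.5355,0.0000)
cross product → J_v[:, 1] = (-0.0000,0.0000,1.0000)
J_ω[:, 1] = z_1
entry J[3][1] = 0.7071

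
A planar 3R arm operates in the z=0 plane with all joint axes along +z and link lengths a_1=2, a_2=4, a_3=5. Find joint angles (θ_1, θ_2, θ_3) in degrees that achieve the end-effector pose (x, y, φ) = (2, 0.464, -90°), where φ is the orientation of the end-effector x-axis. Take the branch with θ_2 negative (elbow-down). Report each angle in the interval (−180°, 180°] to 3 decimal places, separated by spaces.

wrist centre = target − a_3·(cos φ, sin φ) = (2.0000, 5.4640)
cos θ_2 = (33.8553−2²−4²)/(2·2·4) = 0.8660; θ_2 = -30.0080° (elbow-down)
β = atan2(5.4640,2.0000) = 69.8957°; ψ = atan2(-2.0005,5.4638) = -20.1093°
θ_1 = β − ψ = 90.0050°
θ_3 = φ − θ_1 − θ_2 = -149.9971° (wrapped to (-180°,180°])

90.005 -30.008 -149.997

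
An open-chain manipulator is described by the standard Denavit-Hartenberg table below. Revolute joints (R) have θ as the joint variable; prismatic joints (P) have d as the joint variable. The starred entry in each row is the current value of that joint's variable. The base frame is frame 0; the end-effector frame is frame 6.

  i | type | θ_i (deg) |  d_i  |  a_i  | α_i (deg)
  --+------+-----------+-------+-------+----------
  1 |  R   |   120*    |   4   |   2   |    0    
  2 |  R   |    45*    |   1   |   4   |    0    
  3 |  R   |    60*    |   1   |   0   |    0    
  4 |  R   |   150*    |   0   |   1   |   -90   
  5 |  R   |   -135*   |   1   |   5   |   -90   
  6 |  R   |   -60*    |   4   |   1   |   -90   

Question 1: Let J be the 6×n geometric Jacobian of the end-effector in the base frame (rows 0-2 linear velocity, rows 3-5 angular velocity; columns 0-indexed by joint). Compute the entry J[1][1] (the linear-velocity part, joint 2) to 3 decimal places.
axis z_1 = (0.0000,0.0000,1.0000); lever o_n−o_1 = (-4.4053,2.8220,8.7175)
cross product → J_v[:, 1] = (-2.8220,-4.4053,0.0000)
J_ω[:, 1] = z_1
entry J[1][1] = -4.4053

-4.405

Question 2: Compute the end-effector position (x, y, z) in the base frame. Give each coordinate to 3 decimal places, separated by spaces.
after link 1: o_1 = (-1.0000, 1.7321, 4.0000)
after link 2: o_2 = (-4.8637, 2.7673, 5.0000)
after link 3: o_3 = (-4.8637, 2.7673, 6.0000)
after link 4: o_4 = (-3.8978, 3.0261, 6.0000)
after link 5: o_5 = (-7.5717, 3.0770, 9.5355)
after link 6: o_6 = (-5.4053, 4.5541, 12.7175)

-5.405 4.554 12.718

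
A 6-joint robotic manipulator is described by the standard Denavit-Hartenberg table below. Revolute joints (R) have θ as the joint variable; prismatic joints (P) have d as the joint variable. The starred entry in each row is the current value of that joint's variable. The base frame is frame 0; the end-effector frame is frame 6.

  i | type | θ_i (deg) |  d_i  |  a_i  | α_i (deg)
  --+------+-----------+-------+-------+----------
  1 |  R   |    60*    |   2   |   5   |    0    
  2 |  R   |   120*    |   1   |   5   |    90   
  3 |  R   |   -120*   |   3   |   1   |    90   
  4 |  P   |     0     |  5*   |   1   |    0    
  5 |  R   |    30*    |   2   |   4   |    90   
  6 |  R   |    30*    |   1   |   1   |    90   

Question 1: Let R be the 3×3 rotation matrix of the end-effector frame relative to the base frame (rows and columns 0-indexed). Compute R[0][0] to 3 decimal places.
End-effector x-axis (col 0 of R) = (0.8080,0.4330,-0.3995)
R[0][0] = 0.8080

0.808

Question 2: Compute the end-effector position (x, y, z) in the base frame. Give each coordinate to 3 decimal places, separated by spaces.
after link 1: o_1 = (2.5000, 4.3301, 2.0000)
after link 2: o_2 = (-2.5000, 4.3301, 3.0000)
after link 3: o_3 = (-2.0000, 7.3301, 2.1340)
after link 4: o_4 = (2.8301, 7.3301, 3.7679)
after link 5: o_5 = (6.2942, 9.3301, 1.7679)
after link 6: o_6 = (7.3522, 8.8971, 0.9354)

7.352 8.897 0.935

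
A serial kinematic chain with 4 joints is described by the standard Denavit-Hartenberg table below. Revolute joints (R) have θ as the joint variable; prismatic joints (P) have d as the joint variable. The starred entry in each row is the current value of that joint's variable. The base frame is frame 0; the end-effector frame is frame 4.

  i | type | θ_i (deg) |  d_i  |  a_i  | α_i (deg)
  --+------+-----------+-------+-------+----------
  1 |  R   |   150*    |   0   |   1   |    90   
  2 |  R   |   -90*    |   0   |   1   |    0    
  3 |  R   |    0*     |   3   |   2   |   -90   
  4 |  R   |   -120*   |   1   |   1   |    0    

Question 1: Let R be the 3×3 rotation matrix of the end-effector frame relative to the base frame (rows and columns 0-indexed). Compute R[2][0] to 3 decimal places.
End-effector x-axis (col 0 of R) = (0.4330,0.7500,0.5000)
R[2][0] = 0.5000

0.500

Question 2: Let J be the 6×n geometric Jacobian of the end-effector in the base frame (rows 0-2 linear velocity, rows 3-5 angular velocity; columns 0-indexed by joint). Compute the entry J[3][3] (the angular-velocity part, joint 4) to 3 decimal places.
axis z_3 = (-0.8660,0.5000,0.0000); lever o_n−o_3 = (-0.4330,1.2500,0.5000)
cross product → J_v[:, 3] = (0.2500,0.4330,-0.8660)
J_ω[:, 3] = z_3
entry J[3][3] = -0.8660

-0.866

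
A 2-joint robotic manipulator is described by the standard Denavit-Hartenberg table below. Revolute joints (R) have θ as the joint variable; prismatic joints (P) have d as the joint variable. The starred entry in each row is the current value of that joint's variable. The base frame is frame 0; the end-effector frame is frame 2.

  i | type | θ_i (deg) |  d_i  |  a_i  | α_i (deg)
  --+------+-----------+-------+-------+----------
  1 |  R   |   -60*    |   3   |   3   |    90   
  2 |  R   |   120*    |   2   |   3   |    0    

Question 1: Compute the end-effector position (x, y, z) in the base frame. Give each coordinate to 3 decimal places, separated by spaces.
after link 1: o_1 = (1.5000, -2.5981, 3.0000)
after link 2: o_2 = (-0.9821, -2.2990, 5.5981)

-0.982 -2.299 5.598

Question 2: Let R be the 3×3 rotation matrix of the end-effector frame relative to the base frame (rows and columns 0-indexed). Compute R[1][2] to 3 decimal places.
-0.500

End-effector z-axis (col 2 of R) = (-0.8660,-0.5000,0.0000)
R[1][2] = -0.5000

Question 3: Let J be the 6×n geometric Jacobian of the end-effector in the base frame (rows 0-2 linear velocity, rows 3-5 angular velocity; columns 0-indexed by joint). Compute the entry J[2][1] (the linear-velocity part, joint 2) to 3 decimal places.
-1.500

axis z_1 = (-0.8660,-0.5000,0.0000); lever o_n−o_1 = (-2.4821,0.2990,2.5981)
cross product → J_v[:, 1] = (-1.2990,2.2500,-1.5000)
J_ω[:, 1] = z_1
entry J[2][1] = -1.5000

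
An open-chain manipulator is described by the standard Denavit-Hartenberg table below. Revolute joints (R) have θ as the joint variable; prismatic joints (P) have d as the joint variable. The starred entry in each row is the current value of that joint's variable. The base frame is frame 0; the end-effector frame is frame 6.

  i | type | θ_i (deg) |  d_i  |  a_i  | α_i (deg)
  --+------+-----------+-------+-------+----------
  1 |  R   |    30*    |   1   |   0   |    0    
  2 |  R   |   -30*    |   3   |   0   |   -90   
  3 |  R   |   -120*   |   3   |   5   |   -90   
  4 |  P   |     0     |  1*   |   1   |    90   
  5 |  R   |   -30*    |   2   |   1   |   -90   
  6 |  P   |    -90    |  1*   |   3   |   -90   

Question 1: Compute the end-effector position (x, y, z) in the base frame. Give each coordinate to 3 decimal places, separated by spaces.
after link 1: o_1 = (0.0000, 0.0000, 1.0000)
after link 2: o_2 = (0.0000, 0.0000, 4.0000)
after link 3: o_3 = (-2.5000, 3.0000, 8.3301)
after link 4: o_4 = (-2.1340, 3.0000, 9.6962)
after link 5: o_5 = (-3.0000, 5.0000, 10.1962)
after link 6: o_6 = (-2.5000, 8.0000, 11.0622)

-2.500 8.000 11.062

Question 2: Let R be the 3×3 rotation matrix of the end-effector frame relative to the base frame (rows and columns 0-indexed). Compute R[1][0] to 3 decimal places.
End-effector x-axis (col 0 of R) = (-0.0000,1.0000,0.0000)
R[1][0] = 1.0000

1.000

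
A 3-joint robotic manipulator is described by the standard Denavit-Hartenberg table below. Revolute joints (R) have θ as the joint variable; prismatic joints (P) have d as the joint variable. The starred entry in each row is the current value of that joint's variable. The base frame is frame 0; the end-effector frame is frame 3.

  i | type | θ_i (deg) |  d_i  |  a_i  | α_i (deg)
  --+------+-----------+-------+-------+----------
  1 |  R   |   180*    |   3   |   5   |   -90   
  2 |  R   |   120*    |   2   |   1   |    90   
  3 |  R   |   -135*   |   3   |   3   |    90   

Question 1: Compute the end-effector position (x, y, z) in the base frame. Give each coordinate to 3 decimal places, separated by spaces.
-8.159 0.121 2.471

after link 1: o_1 = (-5.0000, 0.0000, 3.0000)
after link 2: o_2 = (-4.5000, -2.0000, 2.1340)
after link 3: o_3 = (-8.1587, 0.1213, 2.4711)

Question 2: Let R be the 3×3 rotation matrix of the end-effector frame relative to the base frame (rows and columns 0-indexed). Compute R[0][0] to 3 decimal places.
-0.354

End-effector x-axis (col 0 of R) = (-0.3536,0.7071,0.6124)
R[0][0] = -0.3536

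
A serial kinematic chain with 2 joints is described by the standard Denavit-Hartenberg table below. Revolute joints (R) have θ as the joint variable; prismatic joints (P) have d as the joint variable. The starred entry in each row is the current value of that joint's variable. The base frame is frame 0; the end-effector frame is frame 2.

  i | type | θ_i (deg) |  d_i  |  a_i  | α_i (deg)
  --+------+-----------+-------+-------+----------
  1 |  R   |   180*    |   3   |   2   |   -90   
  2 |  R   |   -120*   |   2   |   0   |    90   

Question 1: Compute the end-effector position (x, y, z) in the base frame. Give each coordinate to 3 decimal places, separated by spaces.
-2.000 -2.000 3.000

after link 1: o_1 = (-2.0000, 0.0000, 3.0000)
after link 2: o_2 = (-2.0000, -2.0000, 3.0000)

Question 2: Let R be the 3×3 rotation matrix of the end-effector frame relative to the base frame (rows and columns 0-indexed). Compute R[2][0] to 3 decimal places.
End-effector x-axis (col 0 of R) = (0.5000,-0.0000,0.8660)
R[2][0] = 0.8660

0.866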